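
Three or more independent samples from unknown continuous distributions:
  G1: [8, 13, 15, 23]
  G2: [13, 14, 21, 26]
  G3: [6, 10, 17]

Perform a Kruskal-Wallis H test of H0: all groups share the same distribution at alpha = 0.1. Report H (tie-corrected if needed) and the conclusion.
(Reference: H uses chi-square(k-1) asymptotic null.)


Step 1: Combine all N = 11 observations and assign midranks.
sorted (value, group, rank): (6,G3,1), (8,G1,2), (10,G3,3), (13,G1,4.5), (13,G2,4.5), (14,G2,6), (15,G1,7), (17,G3,8), (21,G2,9), (23,G1,10), (26,G2,11)
Step 2: Sum ranks within each group.
R_1 = 23.5 (n_1 = 4)
R_2 = 30.5 (n_2 = 4)
R_3 = 12 (n_3 = 3)
Step 3: H = 12/(N(N+1)) * sum(R_i^2/n_i) - 3(N+1)
     = 12/(11*12) * (23.5^2/4 + 30.5^2/4 + 12^2/3) - 3*12
     = 0.090909 * 418.625 - 36
     = 2.056818.
Step 4: Ties present; correction factor C = 1 - 6/(11^3 - 11) = 0.995455. Corrected H = 2.056818 / 0.995455 = 2.066210.
Step 5: Under H0, H ~ chi^2(2); p-value = 0.355900.
Step 6: alpha = 0.1. fail to reject H0.

H = 2.0662, df = 2, p = 0.355900, fail to reject H0.


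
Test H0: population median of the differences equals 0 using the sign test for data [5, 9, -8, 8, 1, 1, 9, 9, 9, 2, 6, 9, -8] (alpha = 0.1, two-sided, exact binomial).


Step 1: Discard zero differences. Original n = 13; n_eff = number of nonzero differences = 13.
Nonzero differences (with sign): +5, +9, -8, +8, +1, +1, +9, +9, +9, +2, +6, +9, -8
Step 2: Count signs: positive = 11, negative = 2.
Step 3: Under H0: P(positive) = 0.5, so the number of positives S ~ Bin(13, 0.5).
Step 4: Two-sided exact p-value = sum of Bin(13,0.5) probabilities at or below the observed probability = 0.022461.
Step 5: alpha = 0.1. reject H0.

n_eff = 13, pos = 11, neg = 2, p = 0.022461, reject H0.


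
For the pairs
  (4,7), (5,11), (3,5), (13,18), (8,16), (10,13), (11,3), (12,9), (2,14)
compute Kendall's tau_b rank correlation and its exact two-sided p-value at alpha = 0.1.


Step 1: Enumerate the 36 unordered pairs (i,j) with i<j and classify each by sign(x_j-x_i) * sign(y_j-y_i).
  (1,2):dx=+1,dy=+4->C; (1,3):dx=-1,dy=-2->C; (1,4):dx=+9,dy=+11->C; (1,5):dx=+4,dy=+9->C
  (1,6):dx=+6,dy=+6->C; (1,7):dx=+7,dy=-4->D; (1,8):dx=+8,dy=+2->C; (1,9):dx=-2,dy=+7->D
  (2,3):dx=-2,dy=-6->C; (2,4):dx=+8,dy=+7->C; (2,5):dx=+3,dy=+5->C; (2,6):dx=+5,dy=+2->C
  (2,7):dx=+6,dy=-8->D; (2,8):dx=+7,dy=-2->D; (2,9):dx=-3,dy=+3->D; (3,4):dx=+10,dy=+13->C
  (3,5):dx=+5,dy=+11->C; (3,6):dx=+7,dy=+8->C; (3,7):dx=+8,dy=-2->D; (3,8):dx=+9,dy=+4->C
  (3,9):dx=-1,dy=+9->D; (4,5):dx=-5,dy=-2->C; (4,6):dx=-3,dy=-5->C; (4,7):dx=-2,dy=-15->C
  (4,8):dx=-1,dy=-9->C; (4,9):dx=-11,dy=-4->C; (5,6):dx=+2,dy=-3->D; (5,7):dx=+3,dy=-13->D
  (5,8):dx=+4,dy=-7->D; (5,9):dx=-6,dy=-2->C; (6,7):dx=+1,dy=-10->D; (6,8):dx=+2,dy=-4->D
  (6,9):dx=-8,dy=+1->D; (7,8):dx=+1,dy=+6->C; (7,9):dx=-9,dy=+11->D; (8,9):dx=-10,dy=+5->D
Step 2: C = 21, D = 15, total pairs = 36.
Step 3: tau = (C - D)/(n(n-1)/2) = (21 - 15)/36 = 0.166667.
Step 4: Exact two-sided p-value (enumerate n! = 362880 permutations of y under H0): p = 0.612202.
Step 5: alpha = 0.1. fail to reject H0.

tau_b = 0.1667 (C=21, D=15), p = 0.612202, fail to reject H0.


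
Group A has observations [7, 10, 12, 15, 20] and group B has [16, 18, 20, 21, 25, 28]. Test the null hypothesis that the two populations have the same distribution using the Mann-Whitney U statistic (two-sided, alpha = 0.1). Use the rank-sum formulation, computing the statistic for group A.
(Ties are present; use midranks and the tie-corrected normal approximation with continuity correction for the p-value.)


Step 1: Combine and sort all 11 observations; assign midranks.
sorted (value, group): (7,X), (10,X), (12,X), (15,X), (16,Y), (18,Y), (20,X), (20,Y), (21,Y), (25,Y), (28,Y)
ranks: 7->1, 10->2, 12->3, 15->4, 16->5, 18->6, 20->7.5, 20->7.5, 21->9, 25->10, 28->11
Step 2: Rank sum for X: R1 = 1 + 2 + 3 + 4 + 7.5 = 17.5.
Step 3: U_X = R1 - n1(n1+1)/2 = 17.5 - 5*6/2 = 17.5 - 15 = 2.5.
       U_Y = n1*n2 - U_X = 30 - 2.5 = 27.5.
Step 4: Ties are present, so use the tie-corrected normal approximation (with continuity correction) for the p-value.
Step 5: p-value = 0.028100; compare to alpha = 0.1. reject H0.

U_X = 2.5, p = 0.028100, reject H0 at alpha = 0.1.


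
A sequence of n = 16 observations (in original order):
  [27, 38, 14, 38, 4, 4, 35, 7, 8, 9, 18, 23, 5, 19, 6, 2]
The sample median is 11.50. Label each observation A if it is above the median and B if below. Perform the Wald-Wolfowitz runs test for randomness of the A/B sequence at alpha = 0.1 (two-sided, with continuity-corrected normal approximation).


Step 1: Compute median = 11.50; label A = above, B = below.
Labels in order: AAAABBABBBAABABB  (n_A = 8, n_B = 8)
Step 2: Count runs R = 8.
Step 3: Under H0 (random ordering), E[R] = 2*n_A*n_B/(n_A+n_B) + 1 = 2*8*8/16 + 1 = 9.0000.
        Var[R] = 2*n_A*n_B*(2*n_A*n_B - n_A - n_B) / ((n_A+n_B)^2 * (n_A+n_B-1)) = 14336/3840 = 3.7333.
        SD[R] = 1.9322.
Step 4: Continuity-corrected z = (R + 0.5 - E[R]) / SD[R] = (8 + 0.5 - 9.0000) / 1.9322 = -0.2588.
Step 5: Two-sided p-value via normal approximation = 2*(1 - Phi(|z|)) = 0.795809.
Step 6: alpha = 0.1. fail to reject H0.

R = 8, z = -0.2588, p = 0.795809, fail to reject H0.


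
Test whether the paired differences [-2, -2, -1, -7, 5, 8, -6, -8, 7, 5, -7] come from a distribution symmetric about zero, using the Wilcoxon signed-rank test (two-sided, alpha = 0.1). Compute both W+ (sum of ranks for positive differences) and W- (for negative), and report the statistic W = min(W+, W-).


Step 1: Drop any zero differences (none here) and take |d_i|.
|d| = [2, 2, 1, 7, 5, 8, 6, 8, 7, 5, 7]
Step 2: Midrank |d_i| (ties get averaged ranks).
ranks: |2|->2.5, |2|->2.5, |1|->1, |7|->8, |5|->4.5, |8|->10.5, |6|->6, |8|->10.5, |7|->8, |5|->4.5, |7|->8
Step 3: Attach original signs; sum ranks with positive sign and with negative sign.
W+ = 4.5 + 10.5 + 8 + 4.5 = 27.5
W- = 2.5 + 2.5 + 1 + 8 + 6 + 10.5 + 8 = 38.5
(Check: W+ + W- = 66 should equal n(n+1)/2 = 66.)
Step 4: Test statistic W = min(W+, W-) = 27.5.
Step 5: Ties in |d|, so use the tie-corrected normal approximation.
        E[W] = n(n+1)/4 = 11*12/4 = 33.
        Tie groups: |d|=2 (t=2), |d|=5 (t=2), |d|=7 (t=3), |d|=8 (t=2); sum(t^3 - t) = 42.
        Var[W] = n(n+1)(2n+1)/24 - sum(t^3-t)/48 = 3036/24 - 42/48 = 125.625.
        z = (W - E[W]) / sqrt(Var[W]) = (27.5 - 33) / 11.2083 = -0.4907.
        Two-sided p = 2*Phi(z) = 0.623632.
Step 6: alpha = 0.1. fail to reject H0.

W+ = 27.5, W- = 38.5, W = min = 27.5, p = 0.623632, fail to reject H0.


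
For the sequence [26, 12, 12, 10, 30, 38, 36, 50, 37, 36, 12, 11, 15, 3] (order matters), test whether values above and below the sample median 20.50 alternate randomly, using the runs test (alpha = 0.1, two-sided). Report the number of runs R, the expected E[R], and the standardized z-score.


Step 1: Compute median = 20.50; label A = above, B = below.
Labels in order: ABBBAAAAAABBBB  (n_A = 7, n_B = 7)
Step 2: Count runs R = 4.
Step 3: Under H0 (random ordering), E[R] = 2*n_A*n_B/(n_A+n_B) + 1 = 2*7*7/14 + 1 = 8.0000.
        Var[R] = 2*n_A*n_B*(2*n_A*n_B - n_A - n_B) / ((n_A+n_B)^2 * (n_A+n_B-1)) = 8232/2548 = 3.2308.
        SD[R] = 1.7974.
Step 4: Continuity-corrected z = (R + 0.5 - E[R]) / SD[R] = (4 + 0.5 - 8.0000) / 1.7974 = -1.9472.
Step 5: Two-sided p-value via normal approximation = 2*(1 - Phi(|z|)) = 0.051508.
Step 6: alpha = 0.1. reject H0.

R = 4, z = -1.9472, p = 0.051508, reject H0.


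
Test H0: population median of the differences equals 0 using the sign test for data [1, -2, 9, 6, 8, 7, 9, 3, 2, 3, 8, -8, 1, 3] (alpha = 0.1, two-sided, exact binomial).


Step 1: Discard zero differences. Original n = 14; n_eff = number of nonzero differences = 14.
Nonzero differences (with sign): +1, -2, +9, +6, +8, +7, +9, +3, +2, +3, +8, -8, +1, +3
Step 2: Count signs: positive = 12, negative = 2.
Step 3: Under H0: P(positive) = 0.5, so the number of positives S ~ Bin(14, 0.5).
Step 4: Two-sided exact p-value = sum of Bin(14,0.5) probabilities at or below the observed probability = 0.012939.
Step 5: alpha = 0.1. reject H0.

n_eff = 14, pos = 12, neg = 2, p = 0.012939, reject H0.


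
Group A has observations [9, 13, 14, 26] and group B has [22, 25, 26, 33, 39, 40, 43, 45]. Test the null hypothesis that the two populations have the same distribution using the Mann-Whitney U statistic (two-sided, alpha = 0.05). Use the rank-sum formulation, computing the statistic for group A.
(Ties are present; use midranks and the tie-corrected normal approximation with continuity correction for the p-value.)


Step 1: Combine and sort all 12 observations; assign midranks.
sorted (value, group): (9,X), (13,X), (14,X), (22,Y), (25,Y), (26,X), (26,Y), (33,Y), (39,Y), (40,Y), (43,Y), (45,Y)
ranks: 9->1, 13->2, 14->3, 22->4, 25->5, 26->6.5, 26->6.5, 33->8, 39->9, 40->10, 43->11, 45->12
Step 2: Rank sum for X: R1 = 1 + 2 + 3 + 6.5 = 12.5.
Step 3: U_X = R1 - n1(n1+1)/2 = 12.5 - 4*5/2 = 12.5 - 10 = 2.5.
       U_Y = n1*n2 - U_X = 32 - 2.5 = 29.5.
Step 4: Ties are present, so use the tie-corrected normal approximation (with continuity correction) for the p-value.
Step 5: p-value = 0.026980; compare to alpha = 0.05. reject H0.

U_X = 2.5, p = 0.026980, reject H0 at alpha = 0.05.


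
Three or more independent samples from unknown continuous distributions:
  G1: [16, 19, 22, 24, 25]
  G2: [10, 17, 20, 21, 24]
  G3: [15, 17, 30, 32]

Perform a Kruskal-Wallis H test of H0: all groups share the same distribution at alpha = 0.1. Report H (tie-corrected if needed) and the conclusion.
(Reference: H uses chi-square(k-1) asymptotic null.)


Step 1: Combine all N = 14 observations and assign midranks.
sorted (value, group, rank): (10,G2,1), (15,G3,2), (16,G1,3), (17,G2,4.5), (17,G3,4.5), (19,G1,6), (20,G2,7), (21,G2,8), (22,G1,9), (24,G1,10.5), (24,G2,10.5), (25,G1,12), (30,G3,13), (32,G3,14)
Step 2: Sum ranks within each group.
R_1 = 40.5 (n_1 = 5)
R_2 = 31 (n_2 = 5)
R_3 = 33.5 (n_3 = 4)
Step 3: H = 12/(N(N+1)) * sum(R_i^2/n_i) - 3(N+1)
     = 12/(14*15) * (40.5^2/5 + 31^2/5 + 33.5^2/4) - 3*15
     = 0.057143 * 800.812 - 45
     = 0.760714.
Step 4: Ties present; correction factor C = 1 - 12/(14^3 - 14) = 0.995604. Corrected H = 0.760714 / 0.995604 = 0.764073.
Step 5: Under H0, H ~ chi^2(2); p-value = 0.682470.
Step 6: alpha = 0.1. fail to reject H0.

H = 0.7641, df = 2, p = 0.682470, fail to reject H0.


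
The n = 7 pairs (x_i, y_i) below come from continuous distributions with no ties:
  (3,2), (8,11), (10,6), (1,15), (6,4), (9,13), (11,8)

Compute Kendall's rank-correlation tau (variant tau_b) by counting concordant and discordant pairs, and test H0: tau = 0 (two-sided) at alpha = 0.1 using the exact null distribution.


Step 1: Enumerate the 21 unordered pairs (i,j) with i<j and classify each by sign(x_j-x_i) * sign(y_j-y_i).
  (1,2):dx=+5,dy=+9->C; (1,3):dx=+7,dy=+4->C; (1,4):dx=-2,dy=+13->D; (1,5):dx=+3,dy=+2->C
  (1,6):dx=+6,dy=+11->C; (1,7):dx=+8,dy=+6->C; (2,3):dx=+2,dy=-5->D; (2,4):dx=-7,dy=+4->D
  (2,5):dx=-2,dy=-7->C; (2,6):dx=+1,dy=+2->C; (2,7):dx=+3,dy=-3->D; (3,4):dx=-9,dy=+9->D
  (3,5):dx=-4,dy=-2->C; (3,6):dx=-1,dy=+7->D; (3,7):dx=+1,dy=+2->C; (4,5):dx=+5,dy=-11->D
  (4,6):dx=+8,dy=-2->D; (4,7):dx=+10,dy=-7->D; (5,6):dx=+3,dy=+9->C; (5,7):dx=+5,dy=+4->C
  (6,7):dx=+2,dy=-5->D
Step 2: C = 11, D = 10, total pairs = 21.
Step 3: tau = (C - D)/(n(n-1)/2) = (11 - 10)/21 = 0.047619.
Step 4: Exact two-sided p-value (enumerate n! = 5040 permutations of y under H0): p = 1.000000.
Step 5: alpha = 0.1. fail to reject H0.

tau_b = 0.0476 (C=11, D=10), p = 1.000000, fail to reject H0.


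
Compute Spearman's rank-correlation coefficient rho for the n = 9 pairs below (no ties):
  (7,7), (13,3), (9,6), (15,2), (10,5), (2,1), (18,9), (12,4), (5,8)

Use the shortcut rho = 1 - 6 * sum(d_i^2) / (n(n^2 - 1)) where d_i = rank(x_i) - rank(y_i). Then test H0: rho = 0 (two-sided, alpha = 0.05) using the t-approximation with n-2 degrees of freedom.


Step 1: Rank x and y separately (midranks; no ties here).
rank(x): 7->3, 13->7, 9->4, 15->8, 10->5, 2->1, 18->9, 12->6, 5->2
rank(y): 7->7, 3->3, 6->6, 2->2, 5->5, 1->1, 9->9, 4->4, 8->8
Step 2: d_i = R_x(i) - R_y(i); compute d_i^2.
  (3-7)^2=16, (7-3)^2=16, (4-6)^2=4, (8-2)^2=36, (5-5)^2=0, (1-1)^2=0, (9-9)^2=0, (6-4)^2=4, (2-8)^2=36
sum(d^2) = 112.
Step 3: rho = 1 - 6*112 / (9*(9^2 - 1)) = 1 - 672/720 = 0.066667.
Step 4: Under H0, t = rho * sqrt((n-2)/(1-rho^2)) = 0.1768 ~ t(7).
Step 5: Two-sided p-value from the t-distribution with 7 df = 0.864690.
Step 6: alpha = 0.05. fail to reject H0.

rho = 0.0667, p = 0.864690, fail to reject H0 at alpha = 0.05.


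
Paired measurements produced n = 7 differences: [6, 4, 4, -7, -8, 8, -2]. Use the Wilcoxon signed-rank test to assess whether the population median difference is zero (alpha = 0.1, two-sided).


Step 1: Drop any zero differences (none here) and take |d_i|.
|d| = [6, 4, 4, 7, 8, 8, 2]
Step 2: Midrank |d_i| (ties get averaged ranks).
ranks: |6|->4, |4|->2.5, |4|->2.5, |7|->5, |8|->6.5, |8|->6.5, |2|->1
Step 3: Attach original signs; sum ranks with positive sign and with negative sign.
W+ = 4 + 2.5 + 2.5 + 6.5 = 15.5
W- = 5 + 6.5 + 1 = 12.5
(Check: W+ + W- = 28 should equal n(n+1)/2 = 28.)
Step 4: Test statistic W = min(W+, W-) = 12.5.
Step 5: Ties in |d|, so use the tie-corrected normal approximation.
        E[W] = n(n+1)/4 = 7*8/4 = 14.
        Tie groups: |d|=4 (t=2), |d|=8 (t=2); sum(t^3 - t) = 12.
        Var[W] = n(n+1)(2n+1)/24 - sum(t^3-t)/48 = 840/24 - 12/48 = 34.75.
        z = (W - E[W]) / sqrt(Var[W]) = (12.5 - 14) / 5.8949 = -0.2545.
        Two-sided p = 2*Phi(z) = 0.799143.
Step 6: alpha = 0.1. fail to reject H0.

W+ = 15.5, W- = 12.5, W = min = 12.5, p = 0.799143, fail to reject H0.


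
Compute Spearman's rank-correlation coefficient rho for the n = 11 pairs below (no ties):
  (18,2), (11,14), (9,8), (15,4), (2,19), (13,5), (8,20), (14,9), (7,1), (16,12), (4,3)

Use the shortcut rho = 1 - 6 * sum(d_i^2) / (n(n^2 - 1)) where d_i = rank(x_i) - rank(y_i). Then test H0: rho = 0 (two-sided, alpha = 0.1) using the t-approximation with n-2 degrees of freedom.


Step 1: Rank x and y separately (midranks; no ties here).
rank(x): 18->11, 11->6, 9->5, 15->9, 2->1, 13->7, 8->4, 14->8, 7->3, 16->10, 4->2
rank(y): 2->2, 14->9, 8->6, 4->4, 19->10, 5->5, 20->11, 9->7, 1->1, 12->8, 3->3
Step 2: d_i = R_x(i) - R_y(i); compute d_i^2.
  (11-2)^2=81, (6-9)^2=9, (5-6)^2=1, (9-4)^2=25, (1-10)^2=81, (7-5)^2=4, (4-11)^2=49, (8-7)^2=1, (3-1)^2=4, (10-8)^2=4, (2-3)^2=1
sum(d^2) = 260.
Step 3: rho = 1 - 6*260 / (11*(11^2 - 1)) = 1 - 1560/1320 = -0.181818.
Step 4: Under H0, t = rho * sqrt((n-2)/(1-rho^2)) = -0.5547 ~ t(9).
Step 5: Two-sided p-value from the t-distribution with 9 df = 0.592615.
Step 6: alpha = 0.1. fail to reject H0.

rho = -0.1818, p = 0.592615, fail to reject H0 at alpha = 0.1.


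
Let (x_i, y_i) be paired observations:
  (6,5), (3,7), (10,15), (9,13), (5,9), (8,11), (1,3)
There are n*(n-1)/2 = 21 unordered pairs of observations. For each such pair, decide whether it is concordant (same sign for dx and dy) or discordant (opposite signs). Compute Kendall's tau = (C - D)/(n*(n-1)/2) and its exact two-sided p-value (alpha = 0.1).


Step 1: Enumerate the 21 unordered pairs (i,j) with i<j and classify each by sign(x_j-x_i) * sign(y_j-y_i).
  (1,2):dx=-3,dy=+2->D; (1,3):dx=+4,dy=+10->C; (1,4):dx=+3,dy=+8->C; (1,5):dx=-1,dy=+4->D
  (1,6):dx=+2,dy=+6->C; (1,7):dx=-5,dy=-2->C; (2,3):dx=+7,dy=+8->C; (2,4):dx=+6,dy=+6->C
  (2,5):dx=+2,dy=+2->C; (2,6):dx=+5,dy=+4->C; (2,7):dx=-2,dy=-4->C; (3,4):dx=-1,dy=-2->C
  (3,5):dx=-5,dy=-6->C; (3,6):dx=-2,dy=-4->C; (3,7):dx=-9,dy=-12->C; (4,5):dx=-4,dy=-4->C
  (4,6):dx=-1,dy=-2->C; (4,7):dx=-8,dy=-10->C; (5,6):dx=+3,dy=+2->C; (5,7):dx=-4,dy=-6->C
  (6,7):dx=-7,dy=-8->C
Step 2: C = 19, D = 2, total pairs = 21.
Step 3: tau = (C - D)/(n(n-1)/2) = (19 - 2)/21 = 0.809524.
Step 4: Exact two-sided p-value (enumerate n! = 5040 permutations of y under H0): p = 0.010714.
Step 5: alpha = 0.1. reject H0.

tau_b = 0.8095 (C=19, D=2), p = 0.010714, reject H0.


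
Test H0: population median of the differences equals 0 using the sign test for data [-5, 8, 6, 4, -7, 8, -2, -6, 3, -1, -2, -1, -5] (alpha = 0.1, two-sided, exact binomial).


Step 1: Discard zero differences. Original n = 13; n_eff = number of nonzero differences = 13.
Nonzero differences (with sign): -5, +8, +6, +4, -7, +8, -2, -6, +3, -1, -2, -1, -5
Step 2: Count signs: positive = 5, negative = 8.
Step 3: Under H0: P(positive) = 0.5, so the number of positives S ~ Bin(13, 0.5).
Step 4: Two-sided exact p-value = sum of Bin(13,0.5) probabilities at or below the observed probability = 0.581055.
Step 5: alpha = 0.1. fail to reject H0.

n_eff = 13, pos = 5, neg = 8, p = 0.581055, fail to reject H0.


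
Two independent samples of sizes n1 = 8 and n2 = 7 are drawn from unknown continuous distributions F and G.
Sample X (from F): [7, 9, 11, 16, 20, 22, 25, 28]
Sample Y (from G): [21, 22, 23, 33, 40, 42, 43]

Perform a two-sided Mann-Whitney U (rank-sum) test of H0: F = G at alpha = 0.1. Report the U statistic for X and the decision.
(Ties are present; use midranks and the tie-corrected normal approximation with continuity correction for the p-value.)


Step 1: Combine and sort all 15 observations; assign midranks.
sorted (value, group): (7,X), (9,X), (11,X), (16,X), (20,X), (21,Y), (22,X), (22,Y), (23,Y), (25,X), (28,X), (33,Y), (40,Y), (42,Y), (43,Y)
ranks: 7->1, 9->2, 11->3, 16->4, 20->5, 21->6, 22->7.5, 22->7.5, 23->9, 25->10, 28->11, 33->12, 40->13, 42->14, 43->15
Step 2: Rank sum for X: R1 = 1 + 2 + 3 + 4 + 5 + 7.5 + 10 + 11 = 43.5.
Step 3: U_X = R1 - n1(n1+1)/2 = 43.5 - 8*9/2 = 43.5 - 36 = 7.5.
       U_Y = n1*n2 - U_X = 56 - 7.5 = 48.5.
Step 4: Ties are present, so use the tie-corrected normal approximation (with continuity correction) for the p-value.
Step 5: p-value = 0.020524; compare to alpha = 0.1. reject H0.

U_X = 7.5, p = 0.020524, reject H0 at alpha = 0.1.


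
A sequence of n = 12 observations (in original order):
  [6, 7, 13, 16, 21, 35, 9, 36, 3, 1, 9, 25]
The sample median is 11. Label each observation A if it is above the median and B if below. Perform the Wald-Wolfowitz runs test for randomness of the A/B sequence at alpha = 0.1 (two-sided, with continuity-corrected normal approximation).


Step 1: Compute median = 11; label A = above, B = below.
Labels in order: BBAAAABABBBA  (n_A = 6, n_B = 6)
Step 2: Count runs R = 6.
Step 3: Under H0 (random ordering), E[R] = 2*n_A*n_B/(n_A+n_B) + 1 = 2*6*6/12 + 1 = 7.0000.
        Var[R] = 2*n_A*n_B*(2*n_A*n_B - n_A - n_B) / ((n_A+n_B)^2 * (n_A+n_B-1)) = 4320/1584 = 2.7273.
        SD[R] = 1.6514.
Step 4: Continuity-corrected z = (R + 0.5 - E[R]) / SD[R] = (6 + 0.5 - 7.0000) / 1.6514 = -0.3028.
Step 5: Two-sided p-value via normal approximation = 2*(1 - Phi(|z|)) = 0.762069.
Step 6: alpha = 0.1. fail to reject H0.

R = 6, z = -0.3028, p = 0.762069, fail to reject H0.


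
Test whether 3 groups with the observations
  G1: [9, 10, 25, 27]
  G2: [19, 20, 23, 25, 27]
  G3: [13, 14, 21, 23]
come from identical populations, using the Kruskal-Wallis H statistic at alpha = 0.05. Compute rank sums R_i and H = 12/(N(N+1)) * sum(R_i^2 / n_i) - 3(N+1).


Step 1: Combine all N = 13 observations and assign midranks.
sorted (value, group, rank): (9,G1,1), (10,G1,2), (13,G3,3), (14,G3,4), (19,G2,5), (20,G2,6), (21,G3,7), (23,G2,8.5), (23,G3,8.5), (25,G1,10.5), (25,G2,10.5), (27,G1,12.5), (27,G2,12.5)
Step 2: Sum ranks within each group.
R_1 = 26 (n_1 = 4)
R_2 = 42.5 (n_2 = 5)
R_3 = 22.5 (n_3 = 4)
Step 3: H = 12/(N(N+1)) * sum(R_i^2/n_i) - 3(N+1)
     = 12/(13*14) * (26^2/4 + 42.5^2/5 + 22.5^2/4) - 3*14
     = 0.065934 * 656.812 - 42
     = 1.306319.
Step 4: Ties present; correction factor C = 1 - 18/(13^3 - 13) = 0.991758. Corrected H = 1.306319 / 0.991758 = 1.317175.
Step 5: Under H0, H ~ chi^2(2); p-value = 0.517582.
Step 6: alpha = 0.05. fail to reject H0.

H = 1.3172, df = 2, p = 0.517582, fail to reject H0.


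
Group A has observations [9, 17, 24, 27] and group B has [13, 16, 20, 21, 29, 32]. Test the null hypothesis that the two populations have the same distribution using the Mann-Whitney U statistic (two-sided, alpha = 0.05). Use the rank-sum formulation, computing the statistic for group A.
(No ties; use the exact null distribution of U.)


Step 1: Combine and sort all 10 observations; assign midranks.
sorted (value, group): (9,X), (13,Y), (16,Y), (17,X), (20,Y), (21,Y), (24,X), (27,X), (29,Y), (32,Y)
ranks: 9->1, 13->2, 16->3, 17->4, 20->5, 21->6, 24->7, 27->8, 29->9, 32->10
Step 2: Rank sum for X: R1 = 1 + 4 + 7 + 8 = 20.
Step 3: U_X = R1 - n1(n1+1)/2 = 20 - 4*5/2 = 20 - 10 = 10.
       U_Y = n1*n2 - U_X = 24 - 10 = 14.
Step 4: No ties, so the exact null distribution of U (based on enumerating the C(10,4) = 210 equally likely rank assignments) gives the two-sided p-value.
Step 5: p-value = 0.761905; compare to alpha = 0.05. fail to reject H0.

U_X = 10, p = 0.761905, fail to reject H0 at alpha = 0.05.


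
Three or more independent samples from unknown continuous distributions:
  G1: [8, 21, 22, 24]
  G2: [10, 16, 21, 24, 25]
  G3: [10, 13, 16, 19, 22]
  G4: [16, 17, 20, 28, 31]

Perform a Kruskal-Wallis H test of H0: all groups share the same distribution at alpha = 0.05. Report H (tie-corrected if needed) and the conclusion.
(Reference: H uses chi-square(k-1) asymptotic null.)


Step 1: Combine all N = 19 observations and assign midranks.
sorted (value, group, rank): (8,G1,1), (10,G2,2.5), (10,G3,2.5), (13,G3,4), (16,G2,6), (16,G3,6), (16,G4,6), (17,G4,8), (19,G3,9), (20,G4,10), (21,G1,11.5), (21,G2,11.5), (22,G1,13.5), (22,G3,13.5), (24,G1,15.5), (24,G2,15.5), (25,G2,17), (28,G4,18), (31,G4,19)
Step 2: Sum ranks within each group.
R_1 = 41.5 (n_1 = 4)
R_2 = 52.5 (n_2 = 5)
R_3 = 35 (n_3 = 5)
R_4 = 61 (n_4 = 5)
Step 3: H = 12/(N(N+1)) * sum(R_i^2/n_i) - 3(N+1)
     = 12/(19*20) * (41.5^2/4 + 52.5^2/5 + 35^2/5 + 61^2/5) - 3*20
     = 0.031579 * 1971.01 - 60
     = 2.242500.
Step 4: Ties present; correction factor C = 1 - 48/(19^3 - 19) = 0.992982. Corrected H = 2.242500 / 0.992982 = 2.258348.
Step 5: Under H0, H ~ chi^2(3); p-value = 0.520547.
Step 6: alpha = 0.05. fail to reject H0.

H = 2.2583, df = 3, p = 0.520547, fail to reject H0.


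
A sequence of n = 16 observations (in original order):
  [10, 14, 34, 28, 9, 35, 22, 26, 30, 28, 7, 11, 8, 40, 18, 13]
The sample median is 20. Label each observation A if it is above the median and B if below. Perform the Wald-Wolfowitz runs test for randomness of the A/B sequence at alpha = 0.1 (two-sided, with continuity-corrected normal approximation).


Step 1: Compute median = 20; label A = above, B = below.
Labels in order: BBAABAAAAABBBABB  (n_A = 8, n_B = 8)
Step 2: Count runs R = 7.
Step 3: Under H0 (random ordering), E[R] = 2*n_A*n_B/(n_A+n_B) + 1 = 2*8*8/16 + 1 = 9.0000.
        Var[R] = 2*n_A*n_B*(2*n_A*n_B - n_A - n_B) / ((n_A+n_B)^2 * (n_A+n_B-1)) = 14336/3840 = 3.7333.
        SD[R] = 1.9322.
Step 4: Continuity-corrected z = (R + 0.5 - E[R]) / SD[R] = (7 + 0.5 - 9.0000) / 1.9322 = -0.7763.
Step 5: Two-sided p-value via normal approximation = 2*(1 - Phi(|z|)) = 0.437558.
Step 6: alpha = 0.1. fail to reject H0.

R = 7, z = -0.7763, p = 0.437558, fail to reject H0.


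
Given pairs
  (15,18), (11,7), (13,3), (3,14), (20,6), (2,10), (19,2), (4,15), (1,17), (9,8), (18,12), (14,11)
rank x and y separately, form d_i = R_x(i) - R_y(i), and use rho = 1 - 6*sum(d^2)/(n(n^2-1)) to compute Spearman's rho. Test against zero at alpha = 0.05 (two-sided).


Step 1: Rank x and y separately (midranks; no ties here).
rank(x): 15->9, 11->6, 13->7, 3->3, 20->12, 2->2, 19->11, 4->4, 1->1, 9->5, 18->10, 14->8
rank(y): 18->12, 7->4, 3->2, 14->9, 6->3, 10->6, 2->1, 15->10, 17->11, 8->5, 12->8, 11->7
Step 2: d_i = R_x(i) - R_y(i); compute d_i^2.
  (9-12)^2=9, (6-4)^2=4, (7-2)^2=25, (3-9)^2=36, (12-3)^2=81, (2-6)^2=16, (11-1)^2=100, (4-10)^2=36, (1-11)^2=100, (5-5)^2=0, (10-8)^2=4, (8-7)^2=1
sum(d^2) = 412.
Step 3: rho = 1 - 6*412 / (12*(12^2 - 1)) = 1 - 2472/1716 = -0.440559.
Step 4: Under H0, t = rho * sqrt((n-2)/(1-rho^2)) = -1.5519 ~ t(10).
Step 5: Two-sided p-value from the t-distribution with 10 df = 0.151735.
Step 6: alpha = 0.05. fail to reject H0.

rho = -0.4406, p = 0.151735, fail to reject H0 at alpha = 0.05.


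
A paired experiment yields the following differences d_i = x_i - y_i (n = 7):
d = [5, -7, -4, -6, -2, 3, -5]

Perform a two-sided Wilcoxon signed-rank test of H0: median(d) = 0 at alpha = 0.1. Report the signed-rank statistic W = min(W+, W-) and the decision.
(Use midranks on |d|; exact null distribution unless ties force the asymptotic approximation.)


Step 1: Drop any zero differences (none here) and take |d_i|.
|d| = [5, 7, 4, 6, 2, 3, 5]
Step 2: Midrank |d_i| (ties get averaged ranks).
ranks: |5|->4.5, |7|->7, |4|->3, |6|->6, |2|->1, |3|->2, |5|->4.5
Step 3: Attach original signs; sum ranks with positive sign and with negative sign.
W+ = 4.5 + 2 = 6.5
W- = 7 + 3 + 6 + 1 + 4.5 = 21.5
(Check: W+ + W- = 28 should equal n(n+1)/2 = 28.)
Step 4: Test statistic W = min(W+, W-) = 6.5.
Step 5: Ties in |d|, so use the tie-corrected normal approximation.
        E[W] = n(n+1)/4 = 7*8/4 = 14.
        Tie groups: |d|=5 (t=2); sum(t^3 - t) = 6.
        Var[W] = n(n+1)(2n+1)/24 - sum(t^3-t)/48 = 840/24 - 6/48 = 34.875.
        z = (W - E[W]) / sqrt(Var[W]) = (6.5 - 14) / 5.9055 = -1.2700.
        Two-sided p = 2*Phi(z) = 0.204084.
Step 6: alpha = 0.1. fail to reject H0.

W+ = 6.5, W- = 21.5, W = min = 6.5, p = 0.204084, fail to reject H0.


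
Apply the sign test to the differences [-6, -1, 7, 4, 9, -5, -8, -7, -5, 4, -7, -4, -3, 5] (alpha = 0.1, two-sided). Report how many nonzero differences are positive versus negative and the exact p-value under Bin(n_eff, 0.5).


Step 1: Discard zero differences. Original n = 14; n_eff = number of nonzero differences = 14.
Nonzero differences (with sign): -6, -1, +7, +4, +9, -5, -8, -7, -5, +4, -7, -4, -3, +5
Step 2: Count signs: positive = 5, negative = 9.
Step 3: Under H0: P(positive) = 0.5, so the number of positives S ~ Bin(14, 0.5).
Step 4: Two-sided exact p-value = sum of Bin(14,0.5) probabilities at or below the observed probability = 0.423950.
Step 5: alpha = 0.1. fail to reject H0.

n_eff = 14, pos = 5, neg = 9, p = 0.423950, fail to reject H0.


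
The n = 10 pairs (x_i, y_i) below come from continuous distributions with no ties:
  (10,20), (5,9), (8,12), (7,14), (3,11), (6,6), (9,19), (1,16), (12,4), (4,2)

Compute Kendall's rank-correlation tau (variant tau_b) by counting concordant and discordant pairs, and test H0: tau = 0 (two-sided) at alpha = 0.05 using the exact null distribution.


Step 1: Enumerate the 45 unordered pairs (i,j) with i<j and classify each by sign(x_j-x_i) * sign(y_j-y_i).
  (1,2):dx=-5,dy=-11->C; (1,3):dx=-2,dy=-8->C; (1,4):dx=-3,dy=-6->C; (1,5):dx=-7,dy=-9->C
  (1,6):dx=-4,dy=-14->C; (1,7):dx=-1,dy=-1->C; (1,8):dx=-9,dy=-4->C; (1,9):dx=+2,dy=-16->D
  (1,10):dx=-6,dy=-18->C; (2,3):dx=+3,dy=+3->C; (2,4):dx=+2,dy=+5->C; (2,5):dx=-2,dy=+2->D
  (2,6):dx=+1,dy=-3->D; (2,7):dx=+4,dy=+10->C; (2,8):dx=-4,dy=+7->D; (2,9):dx=+7,dy=-5->D
  (2,10):dx=-1,dy=-7->C; (3,4):dx=-1,dy=+2->D; (3,5):dx=-5,dy=-1->C; (3,6):dx=-2,dy=-6->C
  (3,7):dx=+1,dy=+7->C; (3,8):dx=-7,dy=+4->D; (3,9):dx=+4,dy=-8->D; (3,10):dx=-4,dy=-10->C
  (4,5):dx=-4,dy=-3->C; (4,6):dx=-1,dy=-8->C; (4,7):dx=+2,dy=+5->C; (4,8):dx=-6,dy=+2->D
  (4,9):dx=+5,dy=-10->D; (4,10):dx=-3,dy=-12->C; (5,6):dx=+3,dy=-5->D; (5,7):dx=+6,dy=+8->C
  (5,8):dx=-2,dy=+5->D; (5,9):dx=+9,dy=-7->D; (5,10):dx=+1,dy=-9->D; (6,7):dx=+3,dy=+13->C
  (6,8):dx=-5,dy=+10->D; (6,9):dx=+6,dy=-2->D; (6,10):dx=-2,dy=-4->C; (7,8):dx=-8,dy=-3->C
  (7,9):dx=+3,dy=-15->D; (7,10):dx=-5,dy=-17->C; (8,9):dx=+11,dy=-12->D; (8,10):dx=+3,dy=-14->D
  (9,10):dx=-8,dy=-2->C
Step 2: C = 26, D = 19, total pairs = 45.
Step 3: tau = (C - D)/(n(n-1)/2) = (26 - 19)/45 = 0.155556.
Step 4: Exact two-sided p-value (enumerate n! = 3628800 permutations of y under H0): p = 0.600654.
Step 5: alpha = 0.05. fail to reject H0.

tau_b = 0.1556 (C=26, D=19), p = 0.600654, fail to reject H0.


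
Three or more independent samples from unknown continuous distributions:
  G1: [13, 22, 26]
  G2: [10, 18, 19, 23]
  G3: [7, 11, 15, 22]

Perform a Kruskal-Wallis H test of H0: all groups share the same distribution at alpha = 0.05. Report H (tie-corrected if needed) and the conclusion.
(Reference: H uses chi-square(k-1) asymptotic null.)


Step 1: Combine all N = 11 observations and assign midranks.
sorted (value, group, rank): (7,G3,1), (10,G2,2), (11,G3,3), (13,G1,4), (15,G3,5), (18,G2,6), (19,G2,7), (22,G1,8.5), (22,G3,8.5), (23,G2,10), (26,G1,11)
Step 2: Sum ranks within each group.
R_1 = 23.5 (n_1 = 3)
R_2 = 25 (n_2 = 4)
R_3 = 17.5 (n_3 = 4)
Step 3: H = 12/(N(N+1)) * sum(R_i^2/n_i) - 3(N+1)
     = 12/(11*12) * (23.5^2/3 + 25^2/4 + 17.5^2/4) - 3*12
     = 0.090909 * 416.896 - 36
     = 1.899621.
Step 4: Ties present; correction factor C = 1 - 6/(11^3 - 11) = 0.995455. Corrected H = 1.899621 / 0.995455 = 1.908295.
Step 5: Under H0, H ~ chi^2(2); p-value = 0.385140.
Step 6: alpha = 0.05. fail to reject H0.

H = 1.9083, df = 2, p = 0.385140, fail to reject H0.


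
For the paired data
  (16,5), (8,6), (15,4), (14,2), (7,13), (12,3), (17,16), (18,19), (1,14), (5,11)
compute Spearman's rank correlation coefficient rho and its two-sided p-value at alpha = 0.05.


Step 1: Rank x and y separately (midranks; no ties here).
rank(x): 16->8, 8->4, 15->7, 14->6, 7->3, 12->5, 17->9, 18->10, 1->1, 5->2
rank(y): 5->4, 6->5, 4->3, 2->1, 13->7, 3->2, 16->9, 19->10, 14->8, 11->6
Step 2: d_i = R_x(i) - R_y(i); compute d_i^2.
  (8-4)^2=16, (4-5)^2=1, (7-3)^2=16, (6-1)^2=25, (3-7)^2=16, (5-2)^2=9, (9-9)^2=0, (10-10)^2=0, (1-8)^2=49, (2-6)^2=16
sum(d^2) = 148.
Step 3: rho = 1 - 6*148 / (10*(10^2 - 1)) = 1 - 888/990 = 0.103030.
Step 4: Under H0, t = rho * sqrt((n-2)/(1-rho^2)) = 0.2930 ~ t(8).
Step 5: Two-sided p-value from the t-distribution with 8 df = 0.776998.
Step 6: alpha = 0.05. fail to reject H0.

rho = 0.1030, p = 0.776998, fail to reject H0 at alpha = 0.05.


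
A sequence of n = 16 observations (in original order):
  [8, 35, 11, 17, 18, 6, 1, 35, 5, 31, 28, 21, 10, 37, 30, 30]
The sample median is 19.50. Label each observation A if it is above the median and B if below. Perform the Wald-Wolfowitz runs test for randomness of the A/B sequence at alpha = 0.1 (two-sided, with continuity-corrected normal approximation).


Step 1: Compute median = 19.50; label A = above, B = below.
Labels in order: BABBBBBABAAABAAA  (n_A = 8, n_B = 8)
Step 2: Count runs R = 8.
Step 3: Under H0 (random ordering), E[R] = 2*n_A*n_B/(n_A+n_B) + 1 = 2*8*8/16 + 1 = 9.0000.
        Var[R] = 2*n_A*n_B*(2*n_A*n_B - n_A - n_B) / ((n_A+n_B)^2 * (n_A+n_B-1)) = 14336/3840 = 3.7333.
        SD[R] = 1.9322.
Step 4: Continuity-corrected z = (R + 0.5 - E[R]) / SD[R] = (8 + 0.5 - 9.0000) / 1.9322 = -0.2588.
Step 5: Two-sided p-value via normal approximation = 2*(1 - Phi(|z|)) = 0.795809.
Step 6: alpha = 0.1. fail to reject H0.

R = 8, z = -0.2588, p = 0.795809, fail to reject H0.


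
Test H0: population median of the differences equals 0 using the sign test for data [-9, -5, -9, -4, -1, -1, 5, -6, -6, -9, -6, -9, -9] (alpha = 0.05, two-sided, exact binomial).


Step 1: Discard zero differences. Original n = 13; n_eff = number of nonzero differences = 13.
Nonzero differences (with sign): -9, -5, -9, -4, -1, -1, +5, -6, -6, -9, -6, -9, -9
Step 2: Count signs: positive = 1, negative = 12.
Step 3: Under H0: P(positive) = 0.5, so the number of positives S ~ Bin(13, 0.5).
Step 4: Two-sided exact p-value = sum of Bin(13,0.5) probabilities at or below the observed probability = 0.003418.
Step 5: alpha = 0.05. reject H0.

n_eff = 13, pos = 1, neg = 12, p = 0.003418, reject H0.


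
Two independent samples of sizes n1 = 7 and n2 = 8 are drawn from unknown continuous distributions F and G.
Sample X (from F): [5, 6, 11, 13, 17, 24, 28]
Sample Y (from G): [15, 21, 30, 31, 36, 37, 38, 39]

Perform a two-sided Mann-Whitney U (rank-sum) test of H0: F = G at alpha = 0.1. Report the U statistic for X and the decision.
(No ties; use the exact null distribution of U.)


Step 1: Combine and sort all 15 observations; assign midranks.
sorted (value, group): (5,X), (6,X), (11,X), (13,X), (15,Y), (17,X), (21,Y), (24,X), (28,X), (30,Y), (31,Y), (36,Y), (37,Y), (38,Y), (39,Y)
ranks: 5->1, 6->2, 11->3, 13->4, 15->5, 17->6, 21->7, 24->8, 28->9, 30->10, 31->11, 36->12, 37->13, 38->14, 39->15
Step 2: Rank sum for X: R1 = 1 + 2 + 3 + 4 + 6 + 8 + 9 = 33.
Step 3: U_X = R1 - n1(n1+1)/2 = 33 - 7*8/2 = 33 - 28 = 5.
       U_Y = n1*n2 - U_X = 56 - 5 = 51.
Step 4: No ties, so the exact null distribution of U (based on enumerating the C(15,7) = 6435 equally likely rank assignments) gives the two-sided p-value.
Step 5: p-value = 0.005905; compare to alpha = 0.1. reject H0.

U_X = 5, p = 0.005905, reject H0 at alpha = 0.1.


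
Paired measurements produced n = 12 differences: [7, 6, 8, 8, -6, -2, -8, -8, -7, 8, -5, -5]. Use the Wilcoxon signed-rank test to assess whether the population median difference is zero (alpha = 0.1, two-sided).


Step 1: Drop any zero differences (none here) and take |d_i|.
|d| = [7, 6, 8, 8, 6, 2, 8, 8, 7, 8, 5, 5]
Step 2: Midrank |d_i| (ties get averaged ranks).
ranks: |7|->6.5, |6|->4.5, |8|->10, |8|->10, |6|->4.5, |2|->1, |8|->10, |8|->10, |7|->6.5, |8|->10, |5|->2.5, |5|->2.5
Step 3: Attach original signs; sum ranks with positive sign and with negative sign.
W+ = 6.5 + 4.5 + 10 + 10 + 10 = 41
W- = 4.5 + 1 + 10 + 10 + 6.5 + 2.5 + 2.5 = 37
(Check: W+ + W- = 78 should equal n(n+1)/2 = 78.)
Step 4: Test statistic W = min(W+, W-) = 37.
Step 5: Ties in |d|, so use the tie-corrected normal approximation.
        E[W] = n(n+1)/4 = 12*13/4 = 39.
        Tie groups: |d|=5 (t=2), |d|=6 (t=2), |d|=7 (t=2), |d|=8 (t=5); sum(t^3 - t) = 138.
        Var[W] = n(n+1)(2n+1)/24 - sum(t^3-t)/48 = 3900/24 - 138/48 = 159.625.
        z = (W - E[W]) / sqrt(Var[W]) = (37 - 39) / 12.6343 = -0.1583.
        Two-sided p = 2*Phi(z) = 0.874221.
Step 6: alpha = 0.1. fail to reject H0.

W+ = 41, W- = 37, W = min = 37, p = 0.874221, fail to reject H0.


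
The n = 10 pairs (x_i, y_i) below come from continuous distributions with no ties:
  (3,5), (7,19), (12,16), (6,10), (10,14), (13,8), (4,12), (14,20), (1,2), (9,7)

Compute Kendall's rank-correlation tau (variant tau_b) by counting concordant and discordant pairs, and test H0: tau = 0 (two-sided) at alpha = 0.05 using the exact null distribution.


Step 1: Enumerate the 45 unordered pairs (i,j) with i<j and classify each by sign(x_j-x_i) * sign(y_j-y_i).
  (1,2):dx=+4,dy=+14->C; (1,3):dx=+9,dy=+11->C; (1,4):dx=+3,dy=+5->C; (1,5):dx=+7,dy=+9->C
  (1,6):dx=+10,dy=+3->C; (1,7):dx=+1,dy=+7->C; (1,8):dx=+11,dy=+15->C; (1,9):dx=-2,dy=-3->C
  (1,10):dx=+6,dy=+2->C; (2,3):dx=+5,dy=-3->D; (2,4):dx=-1,dy=-9->C; (2,5):dx=+3,dy=-5->D
  (2,6):dx=+6,dy=-11->D; (2,7):dx=-3,dy=-7->C; (2,8):dx=+7,dy=+1->C; (2,9):dx=-6,dy=-17->C
  (2,10):dx=+2,dy=-12->D; (3,4):dx=-6,dy=-6->C; (3,5):dx=-2,dy=-2->C; (3,6):dx=+1,dy=-8->D
  (3,7):dx=-8,dy=-4->C; (3,8):dx=+2,dy=+4->C; (3,9):dx=-11,dy=-14->C; (3,10):dx=-3,dy=-9->C
  (4,5):dx=+4,dy=+4->C; (4,6):dx=+7,dy=-2->D; (4,7):dx=-2,dy=+2->D; (4,8):dx=+8,dy=+10->C
  (4,9):dx=-5,dy=-8->C; (4,10):dx=+3,dy=-3->D; (5,6):dx=+3,dy=-6->D; (5,7):dx=-6,dy=-2->C
  (5,8):dx=+4,dy=+6->C; (5,9):dx=-9,dy=-12->C; (5,10):dx=-1,dy=-7->C; (6,7):dx=-9,dy=+4->D
  (6,8):dx=+1,dy=+12->C; (6,9):dx=-12,dy=-6->C; (6,10):dx=-4,dy=-1->C; (7,8):dx=+10,dy=+8->C
  (7,9):dx=-3,dy=-10->C; (7,10):dx=+5,dy=-5->D; (8,9):dx=-13,dy=-18->C; (8,10):dx=-5,dy=-13->C
  (9,10):dx=+8,dy=+5->C
Step 2: C = 34, D = 11, total pairs = 45.
Step 3: tau = (C - D)/(n(n-1)/2) = (34 - 11)/45 = 0.511111.
Step 4: Exact two-sided p-value (enumerate n! = 3628800 permutations of y under H0): p = 0.046623.
Step 5: alpha = 0.05. reject H0.

tau_b = 0.5111 (C=34, D=11), p = 0.046623, reject H0.


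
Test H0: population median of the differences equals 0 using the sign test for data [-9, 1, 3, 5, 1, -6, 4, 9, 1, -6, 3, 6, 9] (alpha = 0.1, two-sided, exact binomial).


Step 1: Discard zero differences. Original n = 13; n_eff = number of nonzero differences = 13.
Nonzero differences (with sign): -9, +1, +3, +5, +1, -6, +4, +9, +1, -6, +3, +6, +9
Step 2: Count signs: positive = 10, negative = 3.
Step 3: Under H0: P(positive) = 0.5, so the number of positives S ~ Bin(13, 0.5).
Step 4: Two-sided exact p-value = sum of Bin(13,0.5) probabilities at or below the observed probability = 0.092285.
Step 5: alpha = 0.1. reject H0.

n_eff = 13, pos = 10, neg = 3, p = 0.092285, reject H0.


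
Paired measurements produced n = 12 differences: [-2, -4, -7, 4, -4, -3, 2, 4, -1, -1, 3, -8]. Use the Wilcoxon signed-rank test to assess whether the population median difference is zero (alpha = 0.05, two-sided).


Step 1: Drop any zero differences (none here) and take |d_i|.
|d| = [2, 4, 7, 4, 4, 3, 2, 4, 1, 1, 3, 8]
Step 2: Midrank |d_i| (ties get averaged ranks).
ranks: |2|->3.5, |4|->8.5, |7|->11, |4|->8.5, |4|->8.5, |3|->5.5, |2|->3.5, |4|->8.5, |1|->1.5, |1|->1.5, |3|->5.5, |8|->12
Step 3: Attach original signs; sum ranks with positive sign and with negative sign.
W+ = 8.5 + 3.5 + 8.5 + 5.5 = 26
W- = 3.5 + 8.5 + 11 + 8.5 + 5.5 + 1.5 + 1.5 + 12 = 52
(Check: W+ + W- = 78 should equal n(n+1)/2 = 78.)
Step 4: Test statistic W = min(W+, W-) = 26.
Step 5: Ties in |d|, so use the tie-corrected normal approximation.
        E[W] = n(n+1)/4 = 12*13/4 = 39.
        Tie groups: |d|=1 (t=2), |d|=2 (t=2), |d|=3 (t=2), |d|=4 (t=4); sum(t^3 - t) = 78.
        Var[W] = n(n+1)(2n+1)/24 - sum(t^3-t)/48 = 3900/24 - 78/48 = 160.875.
        z = (W - E[W]) / sqrt(Var[W]) = (26 - 39) / 12.6837 = -1.0249.
        Two-sided p = 2*Phi(z) = 0.305391.
Step 6: alpha = 0.05. fail to reject H0.

W+ = 26, W- = 52, W = min = 26, p = 0.305391, fail to reject H0.


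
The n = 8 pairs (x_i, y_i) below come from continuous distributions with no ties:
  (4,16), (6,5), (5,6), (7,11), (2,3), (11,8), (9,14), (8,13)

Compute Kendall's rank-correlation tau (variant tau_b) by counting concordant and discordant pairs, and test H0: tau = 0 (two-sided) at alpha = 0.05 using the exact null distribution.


Step 1: Enumerate the 28 unordered pairs (i,j) with i<j and classify each by sign(x_j-x_i) * sign(y_j-y_i).
  (1,2):dx=+2,dy=-11->D; (1,3):dx=+1,dy=-10->D; (1,4):dx=+3,dy=-5->D; (1,5):dx=-2,dy=-13->C
  (1,6):dx=+7,dy=-8->D; (1,7):dx=+5,dy=-2->D; (1,8):dx=+4,dy=-3->D; (2,3):dx=-1,dy=+1->D
  (2,4):dx=+1,dy=+6->C; (2,5):dx=-4,dy=-2->C; (2,6):dx=+5,dy=+3->C; (2,7):dx=+3,dy=+9->C
  (2,8):dx=+2,dy=+8->C; (3,4):dx=+2,dy=+5->C; (3,5):dx=-3,dy=-3->C; (3,6):dx=+6,dy=+2->C
  (3,7):dx=+4,dy=+8->C; (3,8):dx=+3,dy=+7->C; (4,5):dx=-5,dy=-8->C; (4,6):dx=+4,dy=-3->D
  (4,7):dx=+2,dy=+3->C; (4,8):dx=+1,dy=+2->C; (5,6):dx=+9,dy=+5->C; (5,7):dx=+7,dy=+11->C
  (5,8):dx=+6,dy=+10->C; (6,7):dx=-2,dy=+6->D; (6,8):dx=-3,dy=+5->D; (7,8):dx=-1,dy=-1->C
Step 2: C = 18, D = 10, total pairs = 28.
Step 3: tau = (C - D)/(n(n-1)/2) = (18 - 10)/28 = 0.285714.
Step 4: Exact two-sided p-value (enumerate n! = 40320 permutations of y under H0): p = 0.398760.
Step 5: alpha = 0.05. fail to reject H0.

tau_b = 0.2857 (C=18, D=10), p = 0.398760, fail to reject H0.


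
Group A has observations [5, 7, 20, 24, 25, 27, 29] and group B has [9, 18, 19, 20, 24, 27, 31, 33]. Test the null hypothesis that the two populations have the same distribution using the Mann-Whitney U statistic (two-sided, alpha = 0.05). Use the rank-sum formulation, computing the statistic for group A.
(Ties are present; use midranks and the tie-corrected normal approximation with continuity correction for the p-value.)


Step 1: Combine and sort all 15 observations; assign midranks.
sorted (value, group): (5,X), (7,X), (9,Y), (18,Y), (19,Y), (20,X), (20,Y), (24,X), (24,Y), (25,X), (27,X), (27,Y), (29,X), (31,Y), (33,Y)
ranks: 5->1, 7->2, 9->3, 18->4, 19->5, 20->6.5, 20->6.5, 24->8.5, 24->8.5, 25->10, 27->11.5, 27->11.5, 29->13, 31->14, 33->15
Step 2: Rank sum for X: R1 = 1 + 2 + 6.5 + 8.5 + 10 + 11.5 + 13 = 52.5.
Step 3: U_X = R1 - n1(n1+1)/2 = 52.5 - 7*8/2 = 52.5 - 28 = 24.5.
       U_Y = n1*n2 - U_X = 56 - 24.5 = 31.5.
Step 4: Ties are present, so use the tie-corrected normal approximation (with continuity correction) for the p-value.
Step 5: p-value = 0.727753; compare to alpha = 0.05. fail to reject H0.

U_X = 24.5, p = 0.727753, fail to reject H0 at alpha = 0.05.
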